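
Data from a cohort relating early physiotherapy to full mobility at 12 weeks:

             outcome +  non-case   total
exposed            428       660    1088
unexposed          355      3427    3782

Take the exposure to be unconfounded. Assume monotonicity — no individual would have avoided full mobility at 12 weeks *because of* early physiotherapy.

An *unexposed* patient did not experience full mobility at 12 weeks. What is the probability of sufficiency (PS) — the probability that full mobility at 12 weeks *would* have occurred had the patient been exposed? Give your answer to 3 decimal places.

p₁ = P(outcome | exposed) = 428/1088 = 0.39338
p₀ = P(outcome | unexposed) = 355/3782 = 0.093866
Under exogeneity and monotonicity, PS = (p₁ − p₀)/(1 − p₀).
PS = (0.39338 − 0.093866) / 0.90613 ≈ 0.3305

PS ≈ 0.331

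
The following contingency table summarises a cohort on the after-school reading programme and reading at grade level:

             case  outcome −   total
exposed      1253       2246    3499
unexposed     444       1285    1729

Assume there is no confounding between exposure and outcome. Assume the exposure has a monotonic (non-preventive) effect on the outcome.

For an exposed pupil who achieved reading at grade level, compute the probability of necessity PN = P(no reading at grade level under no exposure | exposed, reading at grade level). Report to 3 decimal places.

p₁ = P(outcome | exposed) = 1253/3499 = 0.3581
p₀ = P(outcome | unexposed) = 444/1729 = 0.2568
Under exogeneity and monotonicity, PN = (p₁ − p₀)/p₁.
PN = (0.3581 − 0.2568) / 0.3581 ≈ 0.2829

PN ≈ 0.283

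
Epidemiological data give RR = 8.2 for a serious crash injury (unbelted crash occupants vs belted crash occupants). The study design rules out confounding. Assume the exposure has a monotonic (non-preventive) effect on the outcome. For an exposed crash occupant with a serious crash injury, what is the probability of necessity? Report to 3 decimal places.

PN ≈ 0.878

Under exogeneity and monotonicity, PN = (RR − 1) / RR = 1 − 1/RR.
PN = (8.2 − 1) / 8.2 = 7.2 / 8.2 ≈ 0.8780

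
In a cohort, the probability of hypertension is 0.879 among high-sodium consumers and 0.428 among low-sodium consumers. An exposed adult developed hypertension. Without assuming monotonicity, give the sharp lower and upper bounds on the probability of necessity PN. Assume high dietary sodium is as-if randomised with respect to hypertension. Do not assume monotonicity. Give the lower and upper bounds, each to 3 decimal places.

0.513 ≤ PN ≤ 0.651

Let p₁ = 0.879, p₀ = 0.428.
Under exogeneity alone the bounds on PN are max{0,(p₁−p₀)/p₁} ≤ PN ≤ min{1,(1−p₀)/p₁}.
  lower = (p₁ − p₀)/p₁ = 0.451 / 0.879 ≈ 0.5131
  upper = min{1, (1 − p₀)/p₁} = 0.572 / 0.879 ≈ 0.6507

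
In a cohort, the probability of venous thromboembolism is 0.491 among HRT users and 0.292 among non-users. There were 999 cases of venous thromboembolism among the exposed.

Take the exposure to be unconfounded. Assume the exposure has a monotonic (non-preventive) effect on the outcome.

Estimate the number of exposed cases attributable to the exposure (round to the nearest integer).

about 405 cases

Let p₁ = 0.491, p₀ = 0.292.
PN = (p₁ − p₀)/p₁ = (0.491 − 0.292) / 0.491 ≈ 0.40530.
Attributable cases ≈ PN × (exposed cases) = 0.40530 × 999 ≈ 404.89.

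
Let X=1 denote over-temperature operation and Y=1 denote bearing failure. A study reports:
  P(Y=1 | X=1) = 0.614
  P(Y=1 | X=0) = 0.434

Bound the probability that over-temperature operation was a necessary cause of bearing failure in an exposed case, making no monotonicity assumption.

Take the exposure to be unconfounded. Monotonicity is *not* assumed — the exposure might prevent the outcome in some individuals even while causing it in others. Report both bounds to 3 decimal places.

Let p₁ = 0.614, p₀ = 0.434.
Under exogeneity alone the bounds on PN are max{0,(p₁−p₀)/p₁} ≤ PN ≤ min{1,(1−p₀)/p₁}.
  lower = (p₁ − p₀)/p₁ = 0.18 / 0.614 ≈ 0.2932
  upper = min{1, (1 − p₀)/p₁} = 0.566 / 0.614 ≈ 0.9218

0.293 ≤ PN ≤ 0.922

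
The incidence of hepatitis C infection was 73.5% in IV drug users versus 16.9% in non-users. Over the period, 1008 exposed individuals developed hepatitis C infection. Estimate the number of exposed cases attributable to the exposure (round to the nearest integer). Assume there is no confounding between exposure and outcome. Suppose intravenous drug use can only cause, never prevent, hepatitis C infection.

about 776 cases

p₁ = 0.735, p₀ = 0.169.
PN = (p₁ − p₀)/p₁ = (0.735 − 0.169) / 0.735 ≈ 0.77007.
Attributable cases ≈ PN × (exposed cases) = 0.77007 × 1008 ≈ 776.23.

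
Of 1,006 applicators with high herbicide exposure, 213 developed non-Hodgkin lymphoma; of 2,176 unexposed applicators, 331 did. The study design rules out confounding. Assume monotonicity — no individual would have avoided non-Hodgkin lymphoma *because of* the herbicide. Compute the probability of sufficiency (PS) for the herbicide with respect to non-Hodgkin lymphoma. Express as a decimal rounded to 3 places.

p₁ = P(outcome | exposed) = 213/1006 = 0.21173
p₀ = P(outcome | unexposed) = 331/2176 = 0.15211
Under exogeneity and monotonicity, PS = (p₁ − p₀) / (1 − p₀).
PS = (0.21173 − 0.15211) / (1 − 0.15211) = 0.059616 / 0.84789 ≈ 0.0703

PS ≈ 0.070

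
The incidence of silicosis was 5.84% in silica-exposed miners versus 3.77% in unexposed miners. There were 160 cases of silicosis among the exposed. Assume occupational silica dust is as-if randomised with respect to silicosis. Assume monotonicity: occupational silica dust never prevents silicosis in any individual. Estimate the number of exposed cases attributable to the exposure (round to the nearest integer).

about 57 cases

p₁ = 0.0584, p₀ = 0.0377.
PN = (p₁ − p₀)/p₁ = (0.0584 − 0.0377) / 0.0584 ≈ 0.35445.
Attributable cases ≈ PN × (exposed cases) = 0.35445 × 160 ≈ 56.71.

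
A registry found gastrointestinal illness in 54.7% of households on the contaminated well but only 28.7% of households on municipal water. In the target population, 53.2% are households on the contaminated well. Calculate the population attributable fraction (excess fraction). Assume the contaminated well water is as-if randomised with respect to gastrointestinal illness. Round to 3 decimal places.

PAF ≈ 0.325

p₁ = 0.547, p₀ = 0.287.
Overall risk P(Y=1) = π·p₁ + (1−π)·p₀ = 0.532×0.547 + 0.468×0.287 = 0.42532.
Under exogeneity, PAF = [P(Y=1) − p₀] / P(Y=1).
PAF = (0.42532 − 0.287) / 0.42532 ≈ 0.3252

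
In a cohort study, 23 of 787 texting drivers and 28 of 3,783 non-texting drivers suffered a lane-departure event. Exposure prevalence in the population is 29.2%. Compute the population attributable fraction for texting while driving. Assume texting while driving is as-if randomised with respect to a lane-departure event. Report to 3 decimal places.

p₁ = P(outcome | exposed) = 23/787 = 0.029225
p₀ = P(outcome | unexposed) = 28/3783 = 0.0074015
Overall risk P(Y=1) = π·p₁ + (1−π)·p₀ = 0.292×0.029225 + 0.708×0.0074015 = 0.013774.
Under exogeneity, PAF = [P(Y=1) − p₀] / P(Y=1).
PAF = (0.013774 − 0.0074015) / 0.013774 ≈ 0.4626

PAF ≈ 0.463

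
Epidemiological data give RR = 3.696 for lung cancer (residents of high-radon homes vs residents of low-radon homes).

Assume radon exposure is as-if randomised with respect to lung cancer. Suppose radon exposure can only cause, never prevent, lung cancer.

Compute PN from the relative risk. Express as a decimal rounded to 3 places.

PN ≈ 0.729

Under exogeneity and monotonicity, PN = (RR − 1) / RR = 1 − 1/RR.
PN = (3.696 − 1) / 3.696 = 2.696 / 3.696 ≈ 0.7294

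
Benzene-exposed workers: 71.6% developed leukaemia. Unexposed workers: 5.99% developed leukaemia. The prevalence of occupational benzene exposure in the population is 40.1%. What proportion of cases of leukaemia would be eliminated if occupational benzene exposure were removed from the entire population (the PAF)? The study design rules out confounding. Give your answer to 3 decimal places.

PAF ≈ 0.815

p₁ = 0.716, p₀ = 0.0599.
Overall risk P(Y=1) = π·p₁ + (1−π)·p₀ = 0.401×0.716 + 0.599×0.0599 = 0.323.
Under exogeneity, PAF = [P(Y=1) − p₀] / P(Y=1).
PAF = (0.323 − 0.0599) / 0.323 ≈ 0.8145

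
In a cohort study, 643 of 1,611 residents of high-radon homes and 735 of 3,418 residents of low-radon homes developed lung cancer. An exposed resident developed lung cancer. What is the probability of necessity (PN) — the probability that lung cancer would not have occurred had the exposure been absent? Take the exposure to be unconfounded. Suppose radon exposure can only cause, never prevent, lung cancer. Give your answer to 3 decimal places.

PN ≈ 0.461

p₁ = P(outcome | exposed) = 643/1611 = 0.39913
p₀ = P(outcome | unexposed) = 735/3418 = 0.21504
Under exogeneity and monotonicity, PN = (p₁ − p₀) / p₁.
PN = (0.39913 − 0.21504) / 0.39913 = 0.18409 / 0.39913 ≈ 0.4612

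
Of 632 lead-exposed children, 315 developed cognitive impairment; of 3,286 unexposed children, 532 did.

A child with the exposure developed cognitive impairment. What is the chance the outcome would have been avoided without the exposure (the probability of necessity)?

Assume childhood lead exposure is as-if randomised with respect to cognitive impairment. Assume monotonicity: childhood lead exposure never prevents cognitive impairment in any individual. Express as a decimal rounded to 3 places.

p₁ = P(outcome | exposed) = 315/632 = 0.49842
p₀ = P(outcome | unexposed) = 532/3286 = 0.1619
Under exogeneity and monotonicity, PN = (p₁ − p₀) / p₁.
PN = (0.49842 − 0.1619) / 0.49842 = 0.33652 / 0.49842 ≈ 0.6752

PN ≈ 0.675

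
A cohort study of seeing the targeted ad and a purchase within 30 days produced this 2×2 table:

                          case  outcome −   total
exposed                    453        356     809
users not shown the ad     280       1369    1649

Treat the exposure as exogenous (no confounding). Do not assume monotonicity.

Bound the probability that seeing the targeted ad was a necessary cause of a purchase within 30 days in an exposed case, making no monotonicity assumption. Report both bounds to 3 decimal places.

0.697 ≤ PN ≤ 1.000

p₁ = P(outcome | exposed) = 453/809 = 0.55995
p₀ = P(outcome | unexposed) = 280/1649 = 0.1698
Under exogeneity alone the bounds on PN are max{0,(p₁−p₀)/p₁} ≤ PN ≤ min{1,(1−p₀)/p₁}.
  lower = (p₁ − p₀)/p₁ = 0.39015 / 0.55995 ≈ 0.6968
  upper = min{1, (1 − p₀)/p₁} = 0.8302 / 0.55995 ≈ 1.4826 → capped at 1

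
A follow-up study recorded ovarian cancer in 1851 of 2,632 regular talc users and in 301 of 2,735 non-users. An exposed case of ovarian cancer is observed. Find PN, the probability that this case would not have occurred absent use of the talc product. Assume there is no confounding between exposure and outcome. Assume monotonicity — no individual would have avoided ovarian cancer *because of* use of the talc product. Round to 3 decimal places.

p₁ = P(outcome | exposed) = 1851/2632 = 0.70327
p₀ = P(outcome | unexposed) = 301/2735 = 0.11005
Under exogeneity and monotonicity, PN = (p₁ − p₀) / p₁.
PN = (0.70327 − 0.11005) / 0.70327 = 0.59321 / 0.70327 ≈ 0.8435

PN ≈ 0.844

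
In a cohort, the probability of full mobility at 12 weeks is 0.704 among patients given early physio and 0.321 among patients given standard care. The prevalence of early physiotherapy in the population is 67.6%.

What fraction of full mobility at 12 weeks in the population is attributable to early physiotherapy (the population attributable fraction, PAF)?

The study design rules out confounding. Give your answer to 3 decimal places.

Let p₁ = 0.704, p₀ = 0.321.
Overall risk P(Y=1) = π·p₁ + (1−π)·p₀ = 0.676×0.704 + 0.324×0.321 = 0.57991.
Under exogeneity, PAF = [P(Y=1) − p₀] / P(Y=1).
PAF = (0.57991 − 0.321) / 0.57991 ≈ 0.4465

PAF ≈ 0.446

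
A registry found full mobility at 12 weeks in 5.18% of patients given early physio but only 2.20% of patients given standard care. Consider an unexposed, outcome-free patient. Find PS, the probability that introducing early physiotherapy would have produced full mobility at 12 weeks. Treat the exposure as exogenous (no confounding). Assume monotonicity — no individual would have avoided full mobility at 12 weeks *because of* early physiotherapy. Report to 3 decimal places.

PS ≈ 0.030

p₁ = 0.0518, p₀ = 0.022.
Under exogeneity and monotonicity, PS = (p₁ − p₀) / (1 − p₀).
PS = (0.0518 − 0.022) / (1 − 0.022) = 0.0298 / 0.978 ≈ 0.0305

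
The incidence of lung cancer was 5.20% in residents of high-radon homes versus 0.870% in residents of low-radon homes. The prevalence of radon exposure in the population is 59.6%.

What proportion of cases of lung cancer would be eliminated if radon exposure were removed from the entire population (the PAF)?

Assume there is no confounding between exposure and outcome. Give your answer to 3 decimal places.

PAF ≈ 0.748

p₁ = 0.052, p₀ = 0.0087.
Overall risk P(Y=1) = π·p₁ + (1−π)·p₀ = 0.596×0.052 + 0.404×0.0087 = 0.034507.
Under exogeneity, PAF = [P(Y=1) − p₀] / P(Y=1).
PAF = (0.034507 − 0.0087) / 0.034507 ≈ 0.7479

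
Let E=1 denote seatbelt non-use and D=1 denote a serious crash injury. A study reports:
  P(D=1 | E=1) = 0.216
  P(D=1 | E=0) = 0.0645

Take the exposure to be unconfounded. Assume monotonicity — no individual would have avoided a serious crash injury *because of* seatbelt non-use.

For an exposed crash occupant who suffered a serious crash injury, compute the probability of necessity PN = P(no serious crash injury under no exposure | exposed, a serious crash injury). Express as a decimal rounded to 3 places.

Let p₁ = 0.216, p₀ = 0.0645.
Under exogeneity and monotonicity, PN = (p₁ − p₀) / p₁.
PN = (0.216 − 0.0645) / 0.216 = 0.1515 / 0.216 ≈ 0.7014

PN ≈ 0.701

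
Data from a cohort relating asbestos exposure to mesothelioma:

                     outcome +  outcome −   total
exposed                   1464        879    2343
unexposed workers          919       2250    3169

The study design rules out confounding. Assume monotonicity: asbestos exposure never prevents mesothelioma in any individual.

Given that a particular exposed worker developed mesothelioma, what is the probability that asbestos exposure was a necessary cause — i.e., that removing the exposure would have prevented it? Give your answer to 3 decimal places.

PN ≈ 0.536

p₁ = P(outcome | exposed) = 1464/2343 = 0.62484
p₀ = P(outcome | unexposed) = 919/3169 = 0.29
Under exogeneity and monotonicity, PN = (p₁ − p₀) / p₁.
PN = (0.62484 − 0.29) / 0.62484 = 0.33484 / 0.62484 ≈ 0.5359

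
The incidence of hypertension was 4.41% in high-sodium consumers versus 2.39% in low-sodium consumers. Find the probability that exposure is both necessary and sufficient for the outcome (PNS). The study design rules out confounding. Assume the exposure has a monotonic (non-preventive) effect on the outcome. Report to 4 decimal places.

p₁ = 0.0441, p₀ = 0.0239.
Under exogeneity and monotonicity, PNS = p₁ − p₀.
PNS = 0.0441 − 0.0239 = 0.0202

PNS ≈ 0.0202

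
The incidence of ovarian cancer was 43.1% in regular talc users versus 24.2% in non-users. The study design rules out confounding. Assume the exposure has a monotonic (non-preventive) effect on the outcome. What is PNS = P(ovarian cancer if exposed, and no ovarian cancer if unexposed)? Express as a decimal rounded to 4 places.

PNS ≈ 0.1890

p₁ = 0.431, p₀ = 0.242.
Under exogeneity and monotonicity, PNS = p₁ − p₀.
PNS = 0.431 − 0.242 = 0.189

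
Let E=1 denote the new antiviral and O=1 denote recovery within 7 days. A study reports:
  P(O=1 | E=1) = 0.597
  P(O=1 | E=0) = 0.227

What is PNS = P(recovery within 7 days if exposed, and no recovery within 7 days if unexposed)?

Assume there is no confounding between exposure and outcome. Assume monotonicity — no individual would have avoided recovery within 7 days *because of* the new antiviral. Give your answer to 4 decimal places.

Let p₁ = 0.597, p₀ = 0.227.
Under exogeneity and monotonicity, PNS = p₁ − p₀.
PNS = 0.597 − 0.227 = 0.37

PNS ≈ 0.3700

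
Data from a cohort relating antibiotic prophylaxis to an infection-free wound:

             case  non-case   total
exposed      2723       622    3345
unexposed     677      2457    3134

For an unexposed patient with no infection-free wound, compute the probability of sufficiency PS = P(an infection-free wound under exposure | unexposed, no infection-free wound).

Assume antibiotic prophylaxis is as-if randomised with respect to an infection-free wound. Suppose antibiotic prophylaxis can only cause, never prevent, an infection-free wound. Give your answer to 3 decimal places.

PS ≈ 0.763

p₁ = P(outcome | exposed) = 2723/3345 = 0.81405
p₀ = P(outcome | unexposed) = 677/3134 = 0.21602
Under exogeneity and monotonicity, PS = (p₁ − p₀)/(1 − p₀).
PS = (0.81405 − 0.21602) / 0.78398 ≈ 0.7628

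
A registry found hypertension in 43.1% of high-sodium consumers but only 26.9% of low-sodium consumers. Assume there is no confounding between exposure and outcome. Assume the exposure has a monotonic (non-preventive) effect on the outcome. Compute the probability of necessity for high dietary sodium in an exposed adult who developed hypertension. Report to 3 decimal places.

p₁ = 0.431, p₀ = 0.269.
Under exogeneity and monotonicity, PN = (p₁ − p₀) / p₁.
PN = (0.431 − 0.269) / 0.431 = 0.162 / 0.431 ≈ 0.3759

PN ≈ 0.376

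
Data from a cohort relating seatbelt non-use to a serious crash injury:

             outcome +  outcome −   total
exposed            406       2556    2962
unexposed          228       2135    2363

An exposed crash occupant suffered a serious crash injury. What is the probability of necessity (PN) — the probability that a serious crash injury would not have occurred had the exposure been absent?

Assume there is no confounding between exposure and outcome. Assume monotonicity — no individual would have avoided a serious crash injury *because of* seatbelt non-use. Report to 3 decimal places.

PN ≈ 0.296

p₁ = P(outcome | exposed) = 406/2962 = 0.13707
p₀ = P(outcome | unexposed) = 228/2363 = 0.096488
Under exogeneity and monotonicity, PN = (p₁ − p₀)/p₁.
PN = (0.13707 − 0.096488) / 0.13707 ≈ 0.2961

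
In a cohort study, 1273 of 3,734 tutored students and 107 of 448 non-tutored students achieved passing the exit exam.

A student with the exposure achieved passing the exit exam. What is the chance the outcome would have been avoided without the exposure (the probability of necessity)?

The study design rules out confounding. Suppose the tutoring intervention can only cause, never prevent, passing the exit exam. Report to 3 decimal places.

PN ≈ 0.299

p₁ = P(outcome | exposed) = 1273/3734 = 0.34092
p₀ = P(outcome | unexposed) = 107/448 = 0.23884
Under exogeneity and monotonicity, PN = (p₁ − p₀) / p₁.
PN = (0.34092 − 0.23884) / 0.34092 = 0.10208 / 0.34092 ≈ 0.2994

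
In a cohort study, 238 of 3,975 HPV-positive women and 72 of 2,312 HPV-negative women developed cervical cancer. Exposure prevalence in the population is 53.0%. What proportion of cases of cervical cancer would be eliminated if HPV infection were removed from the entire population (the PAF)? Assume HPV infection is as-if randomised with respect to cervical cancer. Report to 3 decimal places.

p₁ = P(outcome | exposed) = 238/3975 = 0.059874
p₀ = P(outcome | unexposed) = 72/2312 = 0.031142
Overall risk P(Y=1) = π·p₁ + (1−π)·p₀ = 0.53×0.059874 + 0.47×0.031142 = 0.04637.
Under exogeneity, PAF = [P(Y=1) − p₀] / P(Y=1).
PAF = (0.04637 − 0.031142) / 0.04637 ≈ 0.3284

PAF ≈ 0.328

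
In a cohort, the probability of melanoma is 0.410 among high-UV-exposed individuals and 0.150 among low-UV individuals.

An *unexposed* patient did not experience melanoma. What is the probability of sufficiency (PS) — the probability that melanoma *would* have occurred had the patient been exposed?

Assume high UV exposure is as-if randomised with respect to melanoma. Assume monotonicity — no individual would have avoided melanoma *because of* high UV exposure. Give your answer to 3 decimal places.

Let p₁ = 0.41, p₀ = 0.15.
Under exogeneity and monotonicity, PS = (p₁ − p₀) / (1 − p₀).
PS = (0.41 − 0.15) / (1 − 0.15) = 0.26 / 0.85 ≈ 0.3059

PS ≈ 0.306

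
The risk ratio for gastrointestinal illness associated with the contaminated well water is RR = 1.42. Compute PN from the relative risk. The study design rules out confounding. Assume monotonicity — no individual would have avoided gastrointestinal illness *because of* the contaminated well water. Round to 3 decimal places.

Under exogeneity and monotonicity, PN = (RR − 1) / RR = 1 − 1/RR.
PN = (1.42 − 1) / 1.42 = 0.42 / 1.42 ≈ 0.2958

PN ≈ 0.296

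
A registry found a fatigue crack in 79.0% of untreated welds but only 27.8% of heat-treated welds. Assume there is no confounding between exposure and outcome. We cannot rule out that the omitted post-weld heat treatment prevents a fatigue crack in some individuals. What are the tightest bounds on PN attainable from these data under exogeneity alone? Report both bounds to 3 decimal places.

p₁ = 0.79, p₀ = 0.278.
Under exogeneity alone the bounds on PN are max{0,(p₁−p₀)/p₁} ≤ PN ≤ min{1,(1−p₀)/p₁}.
  lower = (p₁ − p₀)/p₁ = 0.512 / 0.79 ≈ 0.6481
  upper = min{1, (1 − p₀)/p₁} = 0.722 / 0.79 ≈ 0.9139

0.648 ≤ PN ≤ 0.914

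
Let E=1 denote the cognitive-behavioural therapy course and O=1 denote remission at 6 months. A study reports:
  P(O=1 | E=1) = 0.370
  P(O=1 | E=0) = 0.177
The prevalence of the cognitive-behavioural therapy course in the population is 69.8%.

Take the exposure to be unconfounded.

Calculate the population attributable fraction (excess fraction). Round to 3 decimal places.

PAF ≈ 0.432

Let p₁ = 0.37, p₀ = 0.177.
Overall risk P(Y=1) = π·p₁ + (1−π)·p₀ = 0.698×0.37 + 0.302×0.177 = 0.31171.
Under exogeneity, PAF = [P(Y=1) − p₀] / P(Y=1).
PAF = (0.31171 − 0.177) / 0.31171 ≈ 0.4322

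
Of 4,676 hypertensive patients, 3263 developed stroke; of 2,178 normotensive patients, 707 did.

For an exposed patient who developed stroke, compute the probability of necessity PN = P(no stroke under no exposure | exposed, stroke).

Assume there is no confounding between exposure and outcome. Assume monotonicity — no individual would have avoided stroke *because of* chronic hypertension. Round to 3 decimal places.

p₁ = P(outcome | exposed) = 3263/4676 = 0.69782
p₀ = P(outcome | unexposed) = 707/2178 = 0.32461
Under exogeneity and monotonicity, PN = (p₁ − p₀) / p₁.
PN = (0.69782 − 0.32461) / 0.69782 = 0.37321 / 0.69782 ≈ 0.5348

PN ≈ 0.535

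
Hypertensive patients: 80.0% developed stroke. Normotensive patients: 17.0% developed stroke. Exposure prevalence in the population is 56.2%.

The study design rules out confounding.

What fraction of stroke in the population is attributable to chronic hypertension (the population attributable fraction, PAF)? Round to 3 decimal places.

PAF ≈ 0.676

p₁ = 0.8, p₀ = 0.17.
Overall risk P(Y=1) = π·p₁ + (1−π)·p₀ = 0.562×0.8 + 0.438×0.17 = 0.52406.
Under exogeneity, PAF = [P(Y=1) − p₀] / P(Y=1).
PAF = (0.52406 − 0.17) / 0.52406 ≈ 0.6756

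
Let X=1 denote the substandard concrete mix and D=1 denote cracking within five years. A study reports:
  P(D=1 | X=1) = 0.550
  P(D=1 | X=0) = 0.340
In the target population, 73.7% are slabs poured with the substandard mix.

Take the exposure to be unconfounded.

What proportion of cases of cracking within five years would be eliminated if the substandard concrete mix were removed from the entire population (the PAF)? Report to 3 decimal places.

PAF ≈ 0.313

Let p₁ = 0.55, p₀ = 0.34.
Overall risk P(Y=1) = π·p₁ + (1−π)·p₀ = 0.737×0.55 + 0.263×0.34 = 0.49477.
Under exogeneity, PAF = [P(Y=1) − p₀] / P(Y=1).
PAF = (0.49477 − 0.34) / 0.49477 ≈ 0.3128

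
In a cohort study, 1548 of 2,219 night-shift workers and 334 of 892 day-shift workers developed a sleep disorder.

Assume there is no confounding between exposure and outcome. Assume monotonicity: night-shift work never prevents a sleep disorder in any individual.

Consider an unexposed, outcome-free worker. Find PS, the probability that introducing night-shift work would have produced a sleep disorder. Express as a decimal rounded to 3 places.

p₁ = P(outcome | exposed) = 1548/2219 = 0.69761
p₀ = P(outcome | unexposed) = 334/892 = 0.37444
Under exogeneity and monotonicity, PS = (p₁ − p₀) / (1 − p₀).
PS = (0.69761 − 0.37444) / (1 − 0.37444) = 0.32317 / 0.62556 ≈ 0.5166

PS ≈ 0.517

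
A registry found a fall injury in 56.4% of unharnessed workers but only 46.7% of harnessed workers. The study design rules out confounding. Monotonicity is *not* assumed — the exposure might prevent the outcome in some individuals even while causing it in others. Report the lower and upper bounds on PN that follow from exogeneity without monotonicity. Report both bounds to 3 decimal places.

p₁ = 0.564, p₀ = 0.467.
Under exogeneity alone the bounds on PN are max{0,(p₁−p₀)/p₁} ≤ PN ≤ min{1,(1−p₀)/p₁}.
  lower = (p₁ − p₀)/p₁ = 0.097 / 0.564 ≈ 0.1720
  upper = min{1, (1 − p₀)/p₁} = 0.533 / 0.564 ≈ 0.9450

0.172 ≤ PN ≤ 0.945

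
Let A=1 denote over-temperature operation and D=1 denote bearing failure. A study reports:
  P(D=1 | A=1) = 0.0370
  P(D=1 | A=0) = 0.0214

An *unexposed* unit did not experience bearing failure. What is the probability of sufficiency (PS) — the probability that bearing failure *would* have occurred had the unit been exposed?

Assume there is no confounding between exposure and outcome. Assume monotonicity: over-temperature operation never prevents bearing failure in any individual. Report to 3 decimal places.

Let p₁ = 0.037, p₀ = 0.0214.
Under exogeneity and monotonicity, PS = (p₁ − p₀) / (1 − p₀).
PS = (0.037 − 0.0214) / (1 − 0.0214) = 0.0156 / 0.9786 ≈ 0.0159

PS ≈ 0.016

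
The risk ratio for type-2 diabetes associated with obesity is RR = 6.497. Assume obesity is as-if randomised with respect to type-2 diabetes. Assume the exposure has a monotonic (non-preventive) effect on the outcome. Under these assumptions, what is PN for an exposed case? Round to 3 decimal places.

PN ≈ 0.846

Under exogeneity and monotonicity, PN = (RR − 1) / RR = 1 − 1/RR.
PN = (6.497 − 1) / 6.497 = 5.497 / 6.497 ≈ 0.8461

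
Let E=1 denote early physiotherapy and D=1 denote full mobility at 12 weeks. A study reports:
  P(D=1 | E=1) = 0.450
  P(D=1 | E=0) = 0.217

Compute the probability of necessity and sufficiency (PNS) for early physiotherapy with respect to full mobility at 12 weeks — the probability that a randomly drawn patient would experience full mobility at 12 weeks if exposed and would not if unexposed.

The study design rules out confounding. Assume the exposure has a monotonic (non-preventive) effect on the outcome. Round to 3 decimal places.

PNS ≈ 0.233

Let p₁ = 0.45, p₀ = 0.217.
Under exogeneity and monotonicity, PNS = p₁ − p₀.
PNS = 0.45 − 0.217 = 0.233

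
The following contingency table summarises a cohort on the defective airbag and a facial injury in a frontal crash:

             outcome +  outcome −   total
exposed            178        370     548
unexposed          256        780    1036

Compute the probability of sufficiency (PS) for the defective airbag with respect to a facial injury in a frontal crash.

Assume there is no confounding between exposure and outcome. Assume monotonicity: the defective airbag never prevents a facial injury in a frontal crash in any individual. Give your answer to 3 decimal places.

PS ≈ 0.103

p₁ = P(outcome | exposed) = 178/548 = 0.32482
p₀ = P(outcome | unexposed) = 256/1036 = 0.2471
Under exogeneity and monotonicity, PS = (p₁ − p₀)/(1 − p₀).
PS = (0.32482 − 0.2471) / 0.7529 ≈ 0.1032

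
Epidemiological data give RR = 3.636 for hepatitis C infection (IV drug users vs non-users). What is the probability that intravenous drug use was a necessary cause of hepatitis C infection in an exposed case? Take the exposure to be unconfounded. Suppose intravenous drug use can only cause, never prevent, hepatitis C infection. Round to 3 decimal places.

Under exogeneity and monotonicity, PN = (RR − 1) / RR = 1 − 1/RR.
PN = (3.636 − 1) / 3.636 = 2.636 / 3.636 ≈ 0.7250

PN ≈ 0.725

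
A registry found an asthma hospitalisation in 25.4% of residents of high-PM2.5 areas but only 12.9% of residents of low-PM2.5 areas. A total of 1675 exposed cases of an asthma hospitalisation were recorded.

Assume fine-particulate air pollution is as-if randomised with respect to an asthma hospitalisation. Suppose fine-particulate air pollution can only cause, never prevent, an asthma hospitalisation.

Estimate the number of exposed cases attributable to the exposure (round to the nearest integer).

p₁ = 0.254, p₀ = 0.129.
PN = (p₁ − p₀)/p₁ = (0.254 − 0.129) / 0.254 ≈ 0.49213.
Attributable cases ≈ PN × (exposed cases) = 0.49213 × 1675 ≈ 824.31.

about 824 cases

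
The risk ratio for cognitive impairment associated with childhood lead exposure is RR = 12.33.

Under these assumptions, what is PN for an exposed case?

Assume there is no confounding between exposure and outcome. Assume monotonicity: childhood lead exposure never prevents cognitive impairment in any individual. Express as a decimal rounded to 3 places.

PN ≈ 0.919

Under exogeneity and monotonicity, PN = (RR − 1) / RR = 1 − 1/RR.
PN = (12.33 − 1) / 12.33 = 11.33 / 12.33 ≈ 0.9189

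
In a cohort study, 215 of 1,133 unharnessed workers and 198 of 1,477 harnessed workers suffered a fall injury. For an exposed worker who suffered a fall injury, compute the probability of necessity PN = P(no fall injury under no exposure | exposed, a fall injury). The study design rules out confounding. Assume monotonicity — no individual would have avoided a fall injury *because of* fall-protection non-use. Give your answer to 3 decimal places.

p₁ = P(outcome | exposed) = 215/1133 = 0.18976
p₀ = P(outcome | unexposed) = 198/1477 = 0.13406
Under exogeneity and monotonicity, PN = (p₁ − p₀) / p₁.
PN = (0.18976 − 0.13406) / 0.18976 = 0.055706 / 0.18976 ≈ 0.2936

PN ≈ 0.294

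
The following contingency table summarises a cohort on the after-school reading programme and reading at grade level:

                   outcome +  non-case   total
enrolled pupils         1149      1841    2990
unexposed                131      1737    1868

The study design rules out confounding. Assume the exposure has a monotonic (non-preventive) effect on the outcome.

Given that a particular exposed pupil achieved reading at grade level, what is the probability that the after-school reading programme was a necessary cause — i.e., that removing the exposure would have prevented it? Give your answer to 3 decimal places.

PN ≈ 0.818

p₁ = P(outcome | exposed) = 1149/2990 = 0.38428
p₀ = P(outcome | unexposed) = 131/1868 = 0.070128
Under exogeneity and monotonicity, PN = (p₁ − p₀) / p₁.
PN = (0.38428 − 0.070128) / 0.38428 = 0.31415 / 0.38428 ≈ 0.8175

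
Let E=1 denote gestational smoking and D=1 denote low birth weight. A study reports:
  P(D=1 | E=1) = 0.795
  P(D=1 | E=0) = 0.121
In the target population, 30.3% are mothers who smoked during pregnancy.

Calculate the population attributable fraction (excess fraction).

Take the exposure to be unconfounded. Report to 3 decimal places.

PAF ≈ 0.628

Let p₁ = 0.795, p₀ = 0.121.
Overall risk P(Y=1) = π·p₁ + (1−π)·p₀ = 0.303×0.795 + 0.697×0.121 = 0.32522.
Under exogeneity, PAF = [P(Y=1) − p₀] / P(Y=1).
PAF = (0.32522 − 0.121) / 0.32522 ≈ 0.6279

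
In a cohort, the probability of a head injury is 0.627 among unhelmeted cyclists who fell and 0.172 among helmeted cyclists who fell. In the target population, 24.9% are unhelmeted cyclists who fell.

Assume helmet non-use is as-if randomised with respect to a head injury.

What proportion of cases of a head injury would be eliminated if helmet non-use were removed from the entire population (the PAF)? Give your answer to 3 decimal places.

Let p₁ = 0.627, p₀ = 0.172.
Overall risk P(Y=1) = π·p₁ + (1−π)·p₀ = 0.249×0.627 + 0.751×0.172 = 0.28529.
Under exogeneity, PAF = [P(Y=1) − p₀] / P(Y=1).
PAF = (0.28529 − 0.172) / 0.28529 ≈ 0.3971

PAF ≈ 0.397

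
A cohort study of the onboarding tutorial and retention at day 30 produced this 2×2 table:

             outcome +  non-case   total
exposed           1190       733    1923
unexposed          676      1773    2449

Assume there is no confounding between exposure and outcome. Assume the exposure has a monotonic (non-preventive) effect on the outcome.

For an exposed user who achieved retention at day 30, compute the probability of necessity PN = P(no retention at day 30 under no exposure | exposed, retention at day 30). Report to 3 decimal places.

p₁ = P(outcome | exposed) = 1190/1923 = 0.61882
p₀ = P(outcome | unexposed) = 676/2449 = 0.27603
Under exogeneity and monotonicity, PN = (p₁ − p₀) / p₁.
PN = (0.61882 − 0.27603) / 0.61882 = 0.34279 / 0.61882 ≈ 0.5539

PN ≈ 0.554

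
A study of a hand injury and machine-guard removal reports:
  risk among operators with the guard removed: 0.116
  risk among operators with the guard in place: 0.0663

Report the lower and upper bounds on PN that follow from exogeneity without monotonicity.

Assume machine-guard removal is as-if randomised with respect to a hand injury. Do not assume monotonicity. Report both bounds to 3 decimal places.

Let p₁ = 0.116, p₀ = 0.0663.
Under exogeneity alone the bounds on PN are max{0,(p₁−p₀)/p₁} ≤ PN ≤ min{1,(1−p₀)/p₁}.
  lower = (p₁ − p₀)/p₁ = 0.0497 / 0.116 ≈ 0.4284
  upper = min{1, (1 − p₀)/p₁} = 0.9337 / 0.116 ≈ 8.0491 → capped at 1

0.428 ≤ PN ≤ 1.000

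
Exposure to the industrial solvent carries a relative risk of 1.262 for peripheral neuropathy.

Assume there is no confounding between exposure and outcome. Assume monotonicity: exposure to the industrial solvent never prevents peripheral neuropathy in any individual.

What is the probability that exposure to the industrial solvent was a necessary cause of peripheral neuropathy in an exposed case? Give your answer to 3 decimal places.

PN ≈ 0.208

Under exogeneity and monotonicity, PN = (RR − 1) / RR = 1 − 1/RR.
PN = (1.262 − 1) / 1.262 = 0.262 / 1.262 ≈ 0.2076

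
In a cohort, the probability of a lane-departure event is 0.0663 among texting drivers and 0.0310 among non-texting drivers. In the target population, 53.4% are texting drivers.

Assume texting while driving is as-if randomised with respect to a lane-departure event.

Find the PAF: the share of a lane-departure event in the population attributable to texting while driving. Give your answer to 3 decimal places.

PAF ≈ 0.378

Let p₁ = 0.0663, p₀ = 0.031.
Overall risk P(Y=1) = π·p₁ + (1−π)·p₀ = 0.534×0.0663 + 0.466×0.031 = 0.04985.
Under exogeneity, PAF = [P(Y=1) − p₀] / P(Y=1).
PAF = (0.04985 − 0.031) / 0.04985 ≈ 0.3781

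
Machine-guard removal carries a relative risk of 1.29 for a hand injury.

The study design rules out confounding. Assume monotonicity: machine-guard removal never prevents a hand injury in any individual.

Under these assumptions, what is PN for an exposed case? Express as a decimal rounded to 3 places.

Under exogeneity and monotonicity, PN = (RR − 1) / RR = 1 − 1/RR.
PN = (1.29 − 1) / 1.29 = 0.29 / 1.29 ≈ 0.2248

PN ≈ 0.225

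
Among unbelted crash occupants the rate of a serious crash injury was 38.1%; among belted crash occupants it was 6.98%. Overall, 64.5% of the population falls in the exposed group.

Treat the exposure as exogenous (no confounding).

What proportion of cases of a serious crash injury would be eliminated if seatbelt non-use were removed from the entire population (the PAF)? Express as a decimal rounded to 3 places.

PAF ≈ 0.742

p₁ = 0.381, p₀ = 0.0698.
Overall risk P(Y=1) = π·p₁ + (1−π)·p₀ = 0.645×0.381 + 0.355×0.0698 = 0.27052.
Under exogeneity, PAF = [P(Y=1) − p₀] / P(Y=1).
PAF = (0.27052 − 0.0698) / 0.27052 ≈ 0.7420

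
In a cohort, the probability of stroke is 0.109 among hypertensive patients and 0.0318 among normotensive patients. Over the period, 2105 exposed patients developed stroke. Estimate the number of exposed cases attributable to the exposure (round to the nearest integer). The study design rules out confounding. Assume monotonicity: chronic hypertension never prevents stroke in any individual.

Let p₁ = 0.109, p₀ = 0.0318.
PN = (p₁ − p₀)/p₁ = (0.109 − 0.0318) / 0.109 ≈ 0.70826.
Attributable cases ≈ PN × (exposed cases) = 0.70826 × 2105 ≈ 1490.88.

about 1491 cases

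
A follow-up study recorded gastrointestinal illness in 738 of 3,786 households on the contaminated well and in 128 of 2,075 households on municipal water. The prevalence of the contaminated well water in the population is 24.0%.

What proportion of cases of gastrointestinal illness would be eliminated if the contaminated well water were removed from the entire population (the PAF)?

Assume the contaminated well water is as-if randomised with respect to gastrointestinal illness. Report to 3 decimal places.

p₁ = P(outcome | exposed) = 738/3786 = 0.19493
p₀ = P(outcome | unexposed) = 128/2075 = 0.061687
Overall risk P(Y=1) = π·p₁ + (1−π)·p₀ = 0.24×0.19493 + 0.76×0.061687 = 0.093665.
Under exogeneity, PAF = [P(Y=1) − p₀] / P(Y=1).
PAF = (0.093665 − 0.061687) / 0.093665 ≈ 0.3414

PAF ≈ 0.341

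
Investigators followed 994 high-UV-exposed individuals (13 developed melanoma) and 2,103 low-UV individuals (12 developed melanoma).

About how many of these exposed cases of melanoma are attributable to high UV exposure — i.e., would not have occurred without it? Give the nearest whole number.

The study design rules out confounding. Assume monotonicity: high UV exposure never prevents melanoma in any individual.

p₁ = P(outcome | exposed) = 13/994 = 0.013078
p₀ = P(outcome | unexposed) = 12/2103 = 0.0057061
PN = (p₁ − p₀)/p₁ = (0.013078 − 0.0057061) / 0.013078 ≈ 0.56370.
Attributable cases ≈ PN × (exposed cases) = 0.56370 × 13 ≈ 7.33.

about 7 cases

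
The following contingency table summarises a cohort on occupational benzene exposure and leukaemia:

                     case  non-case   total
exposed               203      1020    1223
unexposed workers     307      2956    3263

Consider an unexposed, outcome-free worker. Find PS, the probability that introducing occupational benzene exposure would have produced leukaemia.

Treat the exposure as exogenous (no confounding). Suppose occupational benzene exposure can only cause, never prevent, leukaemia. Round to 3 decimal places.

PS ≈ 0.079

p₁ = P(outcome | exposed) = 203/1223 = 0.16599
p₀ = P(outcome | unexposed) = 307/3263 = 0.094085
Under exogeneity and monotonicity, PS = (p₁ − p₀)/(1 − p₀).
PS = (0.16599 − 0.094085) / 0.90591 ≈ 0.0794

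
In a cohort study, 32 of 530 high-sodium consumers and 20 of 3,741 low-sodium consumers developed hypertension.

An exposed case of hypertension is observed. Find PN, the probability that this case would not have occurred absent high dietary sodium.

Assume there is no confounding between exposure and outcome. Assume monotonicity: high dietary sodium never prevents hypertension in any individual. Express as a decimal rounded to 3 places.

p₁ = P(outcome | exposed) = 32/530 = 0.060377
p₀ = P(outcome | unexposed) = 20/3741 = 0.0053462
Under exogeneity and monotonicity, PN = (p₁ − p₀) / p₁.
PN = (0.060377 − 0.0053462) / 0.060377 = 0.055031 / 0.060377 ≈ 0.9115

PN ≈ 0.911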